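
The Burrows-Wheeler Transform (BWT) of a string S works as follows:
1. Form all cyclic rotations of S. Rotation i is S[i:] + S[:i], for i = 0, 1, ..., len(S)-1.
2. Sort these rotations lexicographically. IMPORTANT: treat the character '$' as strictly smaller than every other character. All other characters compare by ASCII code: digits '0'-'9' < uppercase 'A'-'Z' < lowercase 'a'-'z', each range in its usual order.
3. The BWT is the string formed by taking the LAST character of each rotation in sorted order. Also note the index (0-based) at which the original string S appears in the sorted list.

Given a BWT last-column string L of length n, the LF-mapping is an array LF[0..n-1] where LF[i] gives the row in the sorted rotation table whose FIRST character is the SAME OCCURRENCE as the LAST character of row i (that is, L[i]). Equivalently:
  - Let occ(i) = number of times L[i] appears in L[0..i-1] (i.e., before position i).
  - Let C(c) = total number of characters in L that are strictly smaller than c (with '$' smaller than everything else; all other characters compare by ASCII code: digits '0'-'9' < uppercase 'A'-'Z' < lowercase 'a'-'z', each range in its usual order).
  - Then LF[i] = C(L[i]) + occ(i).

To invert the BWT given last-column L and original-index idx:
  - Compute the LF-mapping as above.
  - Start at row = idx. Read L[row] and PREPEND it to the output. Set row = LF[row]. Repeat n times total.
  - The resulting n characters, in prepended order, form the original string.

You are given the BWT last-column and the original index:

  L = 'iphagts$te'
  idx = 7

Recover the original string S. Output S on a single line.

LF mapping: 5 6 4 1 3 8 7 0 9 2
Walk LF starting at row 7, prepending L[row]:
  step 1: row=7, L[7]='$', prepend. Next row=LF[7]=0
  step 2: row=0, L[0]='i', prepend. Next row=LF[0]=5
  step 3: row=5, L[5]='t', prepend. Next row=LF[5]=8
  step 4: row=8, L[8]='t', prepend. Next row=LF[8]=9
  step 5: row=9, L[9]='e', prepend. Next row=LF[9]=2
  step 6: row=2, L[2]='h', prepend. Next row=LF[2]=4
  step 7: row=4, L[4]='g', prepend. Next row=LF[4]=3
  step 8: row=3, L[3]='a', prepend. Next row=LF[3]=1
  step 9: row=1, L[1]='p', prepend. Next row=LF[1]=6
  step 10: row=6, L[6]='s', prepend. Next row=LF[6]=7
Reversed output: spaghetti$

Answer: spaghetti$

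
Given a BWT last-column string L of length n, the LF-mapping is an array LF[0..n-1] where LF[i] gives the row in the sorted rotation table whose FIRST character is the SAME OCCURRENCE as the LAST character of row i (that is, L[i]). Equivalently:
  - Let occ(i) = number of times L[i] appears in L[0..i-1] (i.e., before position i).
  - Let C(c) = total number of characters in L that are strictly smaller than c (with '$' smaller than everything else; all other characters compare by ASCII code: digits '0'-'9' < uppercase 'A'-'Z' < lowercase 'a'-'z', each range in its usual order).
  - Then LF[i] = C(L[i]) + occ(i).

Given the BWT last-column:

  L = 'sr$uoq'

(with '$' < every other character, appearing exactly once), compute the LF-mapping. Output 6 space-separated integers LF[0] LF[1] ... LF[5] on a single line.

Answer: 4 3 0 5 1 2

Derivation:
Char counts: '$':1, 'o':1, 'q':1, 'r':1, 's':1, 'u':1
C (first-col start): C('$')=0, C('o')=1, C('q')=2, C('r')=3, C('s')=4, C('u')=5
L[0]='s': occ=0, LF[0]=C('s')+0=4+0=4
L[1]='r': occ=0, LF[1]=C('r')+0=3+0=3
L[2]='$': occ=0, LF[2]=C('$')+0=0+0=0
L[3]='u': occ=0, LF[3]=C('u')+0=5+0=5
L[4]='o': occ=0, LF[4]=C('o')+0=1+0=1
L[5]='q': occ=0, LF[5]=C('q')+0=2+0=2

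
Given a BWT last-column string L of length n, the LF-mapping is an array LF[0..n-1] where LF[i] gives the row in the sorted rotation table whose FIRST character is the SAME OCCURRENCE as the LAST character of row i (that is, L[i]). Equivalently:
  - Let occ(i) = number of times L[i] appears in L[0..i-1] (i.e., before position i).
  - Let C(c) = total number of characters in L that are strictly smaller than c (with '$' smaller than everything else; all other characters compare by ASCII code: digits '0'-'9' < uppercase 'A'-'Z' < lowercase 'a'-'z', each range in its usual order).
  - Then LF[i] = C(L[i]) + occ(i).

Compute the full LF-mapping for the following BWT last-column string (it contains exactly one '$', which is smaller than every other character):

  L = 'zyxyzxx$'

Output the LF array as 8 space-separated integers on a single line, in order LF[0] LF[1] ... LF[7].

Answer: 6 4 1 5 7 2 3 0

Derivation:
Char counts: '$':1, 'x':3, 'y':2, 'z':2
C (first-col start): C('$')=0, C('x')=1, C('y')=4, C('z')=6
L[0]='z': occ=0, LF[0]=C('z')+0=6+0=6
L[1]='y': occ=0, LF[1]=C('y')+0=4+0=4
L[2]='x': occ=0, LF[2]=C('x')+0=1+0=1
L[3]='y': occ=1, LF[3]=C('y')+1=4+1=5
L[4]='z': occ=1, LF[4]=C('z')+1=6+1=7
L[5]='x': occ=1, LF[5]=C('x')+1=1+1=2
L[6]='x': occ=2, LF[6]=C('x')+2=1+2=3
L[7]='$': occ=0, LF[7]=C('$')+0=0+0=0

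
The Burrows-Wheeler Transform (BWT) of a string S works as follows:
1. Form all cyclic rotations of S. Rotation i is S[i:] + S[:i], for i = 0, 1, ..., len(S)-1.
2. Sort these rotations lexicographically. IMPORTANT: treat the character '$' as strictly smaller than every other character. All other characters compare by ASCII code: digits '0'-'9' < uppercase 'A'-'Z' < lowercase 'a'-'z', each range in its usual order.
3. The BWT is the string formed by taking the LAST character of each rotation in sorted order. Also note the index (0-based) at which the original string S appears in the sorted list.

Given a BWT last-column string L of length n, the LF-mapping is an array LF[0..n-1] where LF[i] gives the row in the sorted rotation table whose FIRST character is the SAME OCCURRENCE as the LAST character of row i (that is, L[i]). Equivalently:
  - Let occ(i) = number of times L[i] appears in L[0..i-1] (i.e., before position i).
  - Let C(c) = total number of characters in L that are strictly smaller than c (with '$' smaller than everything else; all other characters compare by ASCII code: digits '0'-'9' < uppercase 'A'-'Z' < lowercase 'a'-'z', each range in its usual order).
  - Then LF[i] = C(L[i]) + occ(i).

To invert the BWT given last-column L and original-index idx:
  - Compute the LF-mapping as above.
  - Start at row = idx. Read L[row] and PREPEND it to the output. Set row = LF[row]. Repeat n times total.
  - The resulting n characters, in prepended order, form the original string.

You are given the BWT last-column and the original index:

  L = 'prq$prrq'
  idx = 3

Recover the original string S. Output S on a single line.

LF mapping: 1 5 3 0 2 6 7 4
Walk LF starting at row 3, prepending L[row]:
  step 1: row=3, L[3]='$', prepend. Next row=LF[3]=0
  step 2: row=0, L[0]='p', prepend. Next row=LF[0]=1
  step 3: row=1, L[1]='r', prepend. Next row=LF[1]=5
  step 4: row=5, L[5]='r', prepend. Next row=LF[5]=6
  step 5: row=6, L[6]='r', prepend. Next row=LF[6]=7
  step 6: row=7, L[7]='q', prepend. Next row=LF[7]=4
  step 7: row=4, L[4]='p', prepend. Next row=LF[4]=2
  step 8: row=2, L[2]='q', prepend. Next row=LF[2]=3
Reversed output: qpqrrrp$

Answer: qpqrrrp$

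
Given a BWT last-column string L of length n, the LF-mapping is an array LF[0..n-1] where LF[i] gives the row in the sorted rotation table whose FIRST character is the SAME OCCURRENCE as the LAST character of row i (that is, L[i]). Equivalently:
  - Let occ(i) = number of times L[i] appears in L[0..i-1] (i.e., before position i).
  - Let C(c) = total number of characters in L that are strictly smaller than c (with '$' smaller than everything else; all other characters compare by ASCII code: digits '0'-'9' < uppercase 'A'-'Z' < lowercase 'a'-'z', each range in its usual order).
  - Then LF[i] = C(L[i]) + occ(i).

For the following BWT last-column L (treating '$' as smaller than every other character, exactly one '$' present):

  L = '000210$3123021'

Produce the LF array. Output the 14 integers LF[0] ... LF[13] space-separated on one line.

Answer: 1 2 3 9 6 4 0 12 7 10 13 5 11 8

Derivation:
Char counts: '$':1, '0':5, '1':3, '2':3, '3':2
C (first-col start): C('$')=0, C('0')=1, C('1')=6, C('2')=9, C('3')=12
L[0]='0': occ=0, LF[0]=C('0')+0=1+0=1
L[1]='0': occ=1, LF[1]=C('0')+1=1+1=2
L[2]='0': occ=2, LF[2]=C('0')+2=1+2=3
L[3]='2': occ=0, LF[3]=C('2')+0=9+0=9
L[4]='1': occ=0, LF[4]=C('1')+0=6+0=6
L[5]='0': occ=3, LF[5]=C('0')+3=1+3=4
L[6]='$': occ=0, LF[6]=C('$')+0=0+0=0
L[7]='3': occ=0, LF[7]=C('3')+0=12+0=12
L[8]='1': occ=1, LF[8]=C('1')+1=6+1=7
L[9]='2': occ=1, LF[9]=C('2')+1=9+1=10
L[10]='3': occ=1, LF[10]=C('3')+1=12+1=13
L[11]='0': occ=4, LF[11]=C('0')+4=1+4=5
L[12]='2': occ=2, LF[12]=C('2')+2=9+2=11
L[13]='1': occ=2, LF[13]=C('1')+2=6+2=8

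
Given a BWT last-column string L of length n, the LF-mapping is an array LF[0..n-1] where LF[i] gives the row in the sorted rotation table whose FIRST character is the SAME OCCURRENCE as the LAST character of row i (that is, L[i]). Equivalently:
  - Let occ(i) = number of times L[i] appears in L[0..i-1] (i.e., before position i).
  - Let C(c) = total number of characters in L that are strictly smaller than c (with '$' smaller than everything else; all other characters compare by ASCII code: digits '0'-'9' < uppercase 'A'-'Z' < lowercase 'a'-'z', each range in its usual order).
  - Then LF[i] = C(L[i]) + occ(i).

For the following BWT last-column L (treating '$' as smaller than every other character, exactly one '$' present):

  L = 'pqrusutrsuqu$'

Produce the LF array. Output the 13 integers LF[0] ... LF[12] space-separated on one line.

Char counts: '$':1, 'p':1, 'q':2, 'r':2, 's':2, 't':1, 'u':4
C (first-col start): C('$')=0, C('p')=1, C('q')=2, C('r')=4, C('s')=6, C('t')=8, C('u')=9
L[0]='p': occ=0, LF[0]=C('p')+0=1+0=1
L[1]='q': occ=0, LF[1]=C('q')+0=2+0=2
L[2]='r': occ=0, LF[2]=C('r')+0=4+0=4
L[3]='u': occ=0, LF[3]=C('u')+0=9+0=9
L[4]='s': occ=0, LF[4]=C('s')+0=6+0=6
L[5]='u': occ=1, LF[5]=C('u')+1=9+1=10
L[6]='t': occ=0, LF[6]=C('t')+0=8+0=8
L[7]='r': occ=1, LF[7]=C('r')+1=4+1=5
L[8]='s': occ=1, LF[8]=C('s')+1=6+1=7
L[9]='u': occ=2, LF[9]=C('u')+2=9+2=11
L[10]='q': occ=1, LF[10]=C('q')+1=2+1=3
L[11]='u': occ=3, LF[11]=C('u')+3=9+3=12
L[12]='$': occ=0, LF[12]=C('$')+0=0+0=0

Answer: 1 2 4 9 6 10 8 5 7 11 3 12 0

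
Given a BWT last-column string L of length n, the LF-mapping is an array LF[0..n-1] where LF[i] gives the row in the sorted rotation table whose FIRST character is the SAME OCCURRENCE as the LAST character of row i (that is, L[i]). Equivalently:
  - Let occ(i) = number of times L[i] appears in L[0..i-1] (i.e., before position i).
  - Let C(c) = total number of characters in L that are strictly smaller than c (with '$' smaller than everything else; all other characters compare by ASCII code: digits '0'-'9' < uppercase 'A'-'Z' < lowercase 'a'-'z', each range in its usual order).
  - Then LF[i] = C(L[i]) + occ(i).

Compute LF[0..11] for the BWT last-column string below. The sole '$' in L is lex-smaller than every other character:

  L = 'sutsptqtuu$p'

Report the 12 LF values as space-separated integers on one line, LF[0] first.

Char counts: '$':1, 'p':2, 'q':1, 's':2, 't':3, 'u':3
C (first-col start): C('$')=0, C('p')=1, C('q')=3, C('s')=4, C('t')=6, C('u')=9
L[0]='s': occ=0, LF[0]=C('s')+0=4+0=4
L[1]='u': occ=0, LF[1]=C('u')+0=9+0=9
L[2]='t': occ=0, LF[2]=C('t')+0=6+0=6
L[3]='s': occ=1, LF[3]=C('s')+1=4+1=5
L[4]='p': occ=0, LF[4]=C('p')+0=1+0=1
L[5]='t': occ=1, LF[5]=C('t')+1=6+1=7
L[6]='q': occ=0, LF[6]=C('q')+0=3+0=3
L[7]='t': occ=2, LF[7]=C('t')+2=6+2=8
L[8]='u': occ=1, LF[8]=C('u')+1=9+1=10
L[9]='u': occ=2, LF[9]=C('u')+2=9+2=11
L[10]='$': occ=0, LF[10]=C('$')+0=0+0=0
L[11]='p': occ=1, LF[11]=C('p')+1=1+1=2

Answer: 4 9 6 5 1 7 3 8 10 11 0 2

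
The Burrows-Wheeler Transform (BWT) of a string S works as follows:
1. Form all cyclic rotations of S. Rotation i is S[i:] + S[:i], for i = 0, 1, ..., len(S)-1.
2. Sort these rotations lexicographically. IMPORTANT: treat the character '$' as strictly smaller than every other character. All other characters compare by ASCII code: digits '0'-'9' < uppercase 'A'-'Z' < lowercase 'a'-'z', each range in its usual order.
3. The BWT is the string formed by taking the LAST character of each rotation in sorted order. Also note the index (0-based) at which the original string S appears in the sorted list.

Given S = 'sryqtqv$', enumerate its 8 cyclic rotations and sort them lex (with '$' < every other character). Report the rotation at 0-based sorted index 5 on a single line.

Answer: tqv$sryq

Derivation:
All 8 rotations (rotation i = S[i:]+S[:i]):
  rot[0] = sryqtqv$
  rot[1] = ryqtqv$s
  rot[2] = yqtqv$sr
  rot[3] = qtqv$sry
  rot[4] = tqv$sryq
  rot[5] = qv$sryqt
  rot[6] = v$sryqtq
  rot[7] = $sryqtqv
Sorted (with $ < everything):
  sorted[0] = $sryqtqv
  sorted[1] = qtqv$sry
  sorted[2] = qv$sryqt
  sorted[3] = ryqtqv$s
  sorted[4] = sryqtqv$
  sorted[5] = tqv$sryq
  sorted[6] = v$sryqtq
  sorted[7] = yqtqv$sr
sorted[5] = tqv$sryq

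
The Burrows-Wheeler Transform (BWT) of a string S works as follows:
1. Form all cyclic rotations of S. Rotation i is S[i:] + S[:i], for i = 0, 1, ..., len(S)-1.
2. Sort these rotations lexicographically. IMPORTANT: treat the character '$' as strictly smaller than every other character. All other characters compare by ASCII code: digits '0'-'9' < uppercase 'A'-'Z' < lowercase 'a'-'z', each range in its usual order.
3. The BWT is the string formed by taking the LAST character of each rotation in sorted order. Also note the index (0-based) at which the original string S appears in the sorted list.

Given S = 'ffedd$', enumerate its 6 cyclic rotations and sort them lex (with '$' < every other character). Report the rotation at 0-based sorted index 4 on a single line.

All 6 rotations (rotation i = S[i:]+S[:i]):
  rot[0] = ffedd$
  rot[1] = fedd$f
  rot[2] = edd$ff
  rot[3] = dd$ffe
  rot[4] = d$ffed
  rot[5] = $ffedd
Sorted (with $ < everything):
  sorted[0] = $ffedd
  sorted[1] = d$ffed
  sorted[2] = dd$ffe
  sorted[3] = edd$ff
  sorted[4] = fedd$f
  sorted[5] = ffedd$
sorted[4] = fedd$f

Answer: fedd$f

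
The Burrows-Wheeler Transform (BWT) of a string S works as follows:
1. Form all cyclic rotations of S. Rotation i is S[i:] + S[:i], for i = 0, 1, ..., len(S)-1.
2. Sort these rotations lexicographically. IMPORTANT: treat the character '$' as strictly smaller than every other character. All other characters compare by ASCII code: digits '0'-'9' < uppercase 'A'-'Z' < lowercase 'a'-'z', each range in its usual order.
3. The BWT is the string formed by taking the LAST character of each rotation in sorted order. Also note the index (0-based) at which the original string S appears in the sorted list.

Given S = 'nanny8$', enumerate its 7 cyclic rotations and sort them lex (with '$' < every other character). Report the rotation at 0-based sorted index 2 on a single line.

Answer: anny8$n

Derivation:
All 7 rotations (rotation i = S[i:]+S[:i]):
  rot[0] = nanny8$
  rot[1] = anny8$n
  rot[2] = nny8$na
  rot[3] = ny8$nan
  rot[4] = y8$nann
  rot[5] = 8$nanny
  rot[6] = $nanny8
Sorted (with $ < everything):
  sorted[0] = $nanny8
  sorted[1] = 8$nanny
  sorted[2] = anny8$n
  sorted[3] = nanny8$
  sorted[4] = nny8$na
  sorted[5] = ny8$nan
  sorted[6] = y8$nann
sorted[2] = anny8$n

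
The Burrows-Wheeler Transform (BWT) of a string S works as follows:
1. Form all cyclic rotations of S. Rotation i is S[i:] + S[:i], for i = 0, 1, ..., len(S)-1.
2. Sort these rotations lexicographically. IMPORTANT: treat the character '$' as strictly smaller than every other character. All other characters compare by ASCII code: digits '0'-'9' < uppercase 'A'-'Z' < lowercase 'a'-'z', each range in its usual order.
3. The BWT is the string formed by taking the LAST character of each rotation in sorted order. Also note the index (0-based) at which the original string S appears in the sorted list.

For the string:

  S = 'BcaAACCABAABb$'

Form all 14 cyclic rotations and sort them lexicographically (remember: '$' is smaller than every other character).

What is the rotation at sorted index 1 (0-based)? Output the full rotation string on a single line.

Answer: AABb$BcaAACCAB

Derivation:
All 14 rotations (rotation i = S[i:]+S[:i]):
  rot[0] = BcaAACCABAABb$
  rot[1] = caAACCABAABb$B
  rot[2] = aAACCABAABb$Bc
  rot[3] = AACCABAABb$Bca
  rot[4] = ACCABAABb$BcaA
  rot[5] = CCABAABb$BcaAA
  rot[6] = CABAABb$BcaAAC
  rot[7] = ABAABb$BcaAACC
  rot[8] = BAABb$BcaAACCA
  rot[9] = AABb$BcaAACCAB
  rot[10] = ABb$BcaAACCABA
  rot[11] = Bb$BcaAACCABAA
  rot[12] = b$BcaAACCABAAB
  rot[13] = $BcaAACCABAABb
Sorted (with $ < everything):
  sorted[0] = $BcaAACCABAABb
  sorted[1] = AABb$BcaAACCAB
  sorted[2] = AACCABAABb$Bca
  sorted[3] = ABAABb$BcaAACC
  sorted[4] = ABb$BcaAACCABA
  sorted[5] = ACCABAABb$BcaA
  sorted[6] = BAABb$BcaAACCA
  sorted[7] = Bb$BcaAACCABAA
  sorted[8] = BcaAACCABAABb$
  sorted[9] = CABAABb$BcaAAC
  sorted[10] = CCABAABb$BcaAA
  sorted[11] = aAACCABAABb$Bc
  sorted[12] = b$BcaAACCABAAB
  sorted[13] = caAACCABAABb$B
sorted[1] = AABb$BcaAACCAB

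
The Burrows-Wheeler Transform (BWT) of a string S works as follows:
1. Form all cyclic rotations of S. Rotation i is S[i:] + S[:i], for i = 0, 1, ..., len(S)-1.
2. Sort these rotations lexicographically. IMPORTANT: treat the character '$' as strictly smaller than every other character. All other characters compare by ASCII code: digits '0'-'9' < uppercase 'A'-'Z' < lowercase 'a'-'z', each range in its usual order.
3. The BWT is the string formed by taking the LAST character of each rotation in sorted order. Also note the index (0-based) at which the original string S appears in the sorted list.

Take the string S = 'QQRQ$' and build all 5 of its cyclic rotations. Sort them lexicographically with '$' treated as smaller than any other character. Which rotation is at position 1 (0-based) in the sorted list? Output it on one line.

Answer: Q$QQR

Derivation:
All 5 rotations (rotation i = S[i:]+S[:i]):
  rot[0] = QQRQ$
  rot[1] = QRQ$Q
  rot[2] = RQ$QQ
  rot[3] = Q$QQR
  rot[4] = $QQRQ
Sorted (with $ < everything):
  sorted[0] = $QQRQ
  sorted[1] = Q$QQR
  sorted[2] = QQRQ$
  sorted[3] = QRQ$Q
  sorted[4] = RQ$QQ
sorted[1] = Q$QQR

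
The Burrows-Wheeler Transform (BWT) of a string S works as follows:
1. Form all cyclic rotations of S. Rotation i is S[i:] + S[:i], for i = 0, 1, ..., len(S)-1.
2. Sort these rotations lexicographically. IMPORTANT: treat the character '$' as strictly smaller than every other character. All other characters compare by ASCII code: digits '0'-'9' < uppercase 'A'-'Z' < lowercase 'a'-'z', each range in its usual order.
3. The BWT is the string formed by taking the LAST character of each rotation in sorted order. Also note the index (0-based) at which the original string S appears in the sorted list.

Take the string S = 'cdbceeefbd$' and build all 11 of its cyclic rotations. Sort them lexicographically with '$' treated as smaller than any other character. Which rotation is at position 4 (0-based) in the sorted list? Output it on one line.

All 11 rotations (rotation i = S[i:]+S[:i]):
  rot[0] = cdbceeefbd$
  rot[1] = dbceeefbd$c
  rot[2] = bceeefbd$cd
  rot[3] = ceeefbd$cdb
  rot[4] = eeefbd$cdbc
  rot[5] = eefbd$cdbce
  rot[6] = efbd$cdbcee
  rot[7] = fbd$cdbceee
  rot[8] = bd$cdbceeef
  rot[9] = d$cdbceeefb
  rot[10] = $cdbceeefbd
Sorted (with $ < everything):
  sorted[0] = $cdbceeefbd
  sorted[1] = bceeefbd$cd
  sorted[2] = bd$cdbceeef
  sorted[3] = cdbceeefbd$
  sorted[4] = ceeefbd$cdb
  sorted[5] = d$cdbceeefb
  sorted[6] = dbceeefbd$c
  sorted[7] = eeefbd$cdbc
  sorted[8] = eefbd$cdbce
  sorted[9] = efbd$cdbcee
  sorted[10] = fbd$cdbceee
sorted[4] = ceeefbd$cdb

Answer: ceeefbd$cdb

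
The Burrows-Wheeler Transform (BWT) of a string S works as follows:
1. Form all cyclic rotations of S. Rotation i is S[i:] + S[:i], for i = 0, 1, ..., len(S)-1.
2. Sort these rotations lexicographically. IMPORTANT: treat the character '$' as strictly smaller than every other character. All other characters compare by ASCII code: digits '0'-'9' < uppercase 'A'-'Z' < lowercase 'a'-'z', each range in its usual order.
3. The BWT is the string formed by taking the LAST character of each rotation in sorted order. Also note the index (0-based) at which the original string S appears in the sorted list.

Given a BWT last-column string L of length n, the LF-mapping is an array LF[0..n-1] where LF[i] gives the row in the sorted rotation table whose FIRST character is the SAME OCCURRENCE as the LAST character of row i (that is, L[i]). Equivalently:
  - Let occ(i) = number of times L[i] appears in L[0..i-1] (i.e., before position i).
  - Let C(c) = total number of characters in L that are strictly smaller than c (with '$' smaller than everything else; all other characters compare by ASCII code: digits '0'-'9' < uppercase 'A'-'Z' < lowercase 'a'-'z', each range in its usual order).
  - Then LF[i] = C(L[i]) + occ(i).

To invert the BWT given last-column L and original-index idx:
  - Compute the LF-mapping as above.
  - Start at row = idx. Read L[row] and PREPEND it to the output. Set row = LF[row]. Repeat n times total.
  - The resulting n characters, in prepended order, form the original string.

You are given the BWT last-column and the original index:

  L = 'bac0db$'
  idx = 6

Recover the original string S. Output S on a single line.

LF mapping: 3 2 5 1 6 4 0
Walk LF starting at row 6, prepending L[row]:
  step 1: row=6, L[6]='$', prepend. Next row=LF[6]=0
  step 2: row=0, L[0]='b', prepend. Next row=LF[0]=3
  step 3: row=3, L[3]='0', prepend. Next row=LF[3]=1
  step 4: row=1, L[1]='a', prepend. Next row=LF[1]=2
  step 5: row=2, L[2]='c', prepend. Next row=LF[2]=5
  step 6: row=5, L[5]='b', prepend. Next row=LF[5]=4
  step 7: row=4, L[4]='d', prepend. Next row=LF[4]=6
Reversed output: dbca0b$

Answer: dbca0b$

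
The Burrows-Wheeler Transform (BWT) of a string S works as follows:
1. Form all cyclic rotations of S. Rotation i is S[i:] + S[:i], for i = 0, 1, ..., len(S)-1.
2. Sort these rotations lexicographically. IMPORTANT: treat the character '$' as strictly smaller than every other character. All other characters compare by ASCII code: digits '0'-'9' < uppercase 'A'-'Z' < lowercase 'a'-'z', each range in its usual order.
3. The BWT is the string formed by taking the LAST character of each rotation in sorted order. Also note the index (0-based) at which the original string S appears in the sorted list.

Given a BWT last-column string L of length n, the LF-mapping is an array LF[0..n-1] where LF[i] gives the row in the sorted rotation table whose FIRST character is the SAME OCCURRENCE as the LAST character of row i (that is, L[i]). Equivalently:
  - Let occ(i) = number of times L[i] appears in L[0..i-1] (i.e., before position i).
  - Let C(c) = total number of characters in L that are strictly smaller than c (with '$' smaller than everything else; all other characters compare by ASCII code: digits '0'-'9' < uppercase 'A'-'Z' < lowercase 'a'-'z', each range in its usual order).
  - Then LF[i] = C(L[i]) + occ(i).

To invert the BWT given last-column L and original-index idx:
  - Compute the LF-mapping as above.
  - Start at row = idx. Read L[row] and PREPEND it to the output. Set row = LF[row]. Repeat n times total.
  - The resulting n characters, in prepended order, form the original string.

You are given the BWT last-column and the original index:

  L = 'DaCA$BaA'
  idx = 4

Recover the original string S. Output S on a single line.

LF mapping: 5 6 4 1 0 3 7 2
Walk LF starting at row 4, prepending L[row]:
  step 1: row=4, L[4]='$', prepend. Next row=LF[4]=0
  step 2: row=0, L[0]='D', prepend. Next row=LF[0]=5
  step 3: row=5, L[5]='B', prepend. Next row=LF[5]=3
  step 4: row=3, L[3]='A', prepend. Next row=LF[3]=1
  step 5: row=1, L[1]='a', prepend. Next row=LF[1]=6
  step 6: row=6, L[6]='a', prepend. Next row=LF[6]=7
  step 7: row=7, L[7]='A', prepend. Next row=LF[7]=2
  step 8: row=2, L[2]='C', prepend. Next row=LF[2]=4
Reversed output: CAaaABD$

Answer: CAaaABD$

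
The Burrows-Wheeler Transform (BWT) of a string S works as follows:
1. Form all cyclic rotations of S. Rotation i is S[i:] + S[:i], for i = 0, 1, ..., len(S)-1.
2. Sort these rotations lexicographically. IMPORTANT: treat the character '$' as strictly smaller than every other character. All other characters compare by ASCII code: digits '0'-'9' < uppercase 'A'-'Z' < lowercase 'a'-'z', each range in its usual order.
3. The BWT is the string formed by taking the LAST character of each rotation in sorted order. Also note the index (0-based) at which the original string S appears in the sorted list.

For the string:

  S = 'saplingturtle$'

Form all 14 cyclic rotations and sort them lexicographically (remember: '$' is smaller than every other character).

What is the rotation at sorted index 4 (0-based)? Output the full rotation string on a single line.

All 14 rotations (rotation i = S[i:]+S[:i]):
  rot[0] = saplingturtle$
  rot[1] = aplingturtle$s
  rot[2] = plingturtle$sa
  rot[3] = lingturtle$sap
  rot[4] = ingturtle$sapl
  rot[5] = ngturtle$sapli
  rot[6] = gturtle$saplin
  rot[7] = turtle$sapling
  rot[8] = urtle$saplingt
  rot[9] = rtle$saplingtu
  rot[10] = tle$saplingtur
  rot[11] = le$saplingturt
  rot[12] = e$saplingturtl
  rot[13] = $saplingturtle
Sorted (with $ < everything):
  sorted[0] = $saplingturtle
  sorted[1] = aplingturtle$s
  sorted[2] = e$saplingturtl
  sorted[3] = gturtle$saplin
  sorted[4] = ingturtle$sapl
  sorted[5] = le$saplingturt
  sorted[6] = lingturtle$sap
  sorted[7] = ngturtle$sapli
  sorted[8] = plingturtle$sa
  sorted[9] = rtle$saplingtu
  sorted[10] = saplingturtle$
  sorted[11] = tle$saplingtur
  sorted[12] = turtle$sapling
  sorted[13] = urtle$saplingt
sorted[4] = ingturtle$sapl

Answer: ingturtle$sapl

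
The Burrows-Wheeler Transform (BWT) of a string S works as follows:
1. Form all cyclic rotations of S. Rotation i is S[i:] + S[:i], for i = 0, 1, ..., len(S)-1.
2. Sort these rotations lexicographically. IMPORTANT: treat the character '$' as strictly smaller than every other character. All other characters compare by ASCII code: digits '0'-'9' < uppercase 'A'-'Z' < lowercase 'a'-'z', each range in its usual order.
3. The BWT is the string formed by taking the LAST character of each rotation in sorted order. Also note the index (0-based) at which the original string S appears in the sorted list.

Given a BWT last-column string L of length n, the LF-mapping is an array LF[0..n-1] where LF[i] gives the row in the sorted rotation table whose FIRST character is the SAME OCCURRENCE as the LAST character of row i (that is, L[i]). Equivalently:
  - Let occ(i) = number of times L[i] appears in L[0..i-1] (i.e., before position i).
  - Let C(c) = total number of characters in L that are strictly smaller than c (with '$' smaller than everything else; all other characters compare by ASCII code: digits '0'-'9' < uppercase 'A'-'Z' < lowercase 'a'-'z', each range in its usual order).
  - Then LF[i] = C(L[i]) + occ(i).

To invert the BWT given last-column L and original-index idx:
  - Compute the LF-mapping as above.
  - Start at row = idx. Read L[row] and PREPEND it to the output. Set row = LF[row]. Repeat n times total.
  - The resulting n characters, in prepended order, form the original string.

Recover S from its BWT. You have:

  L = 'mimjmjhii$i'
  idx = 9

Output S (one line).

LF mapping: 8 2 9 6 10 7 1 3 4 0 5
Walk LF starting at row 9, prepending L[row]:
  step 1: row=9, L[9]='$', prepend. Next row=LF[9]=0
  step 2: row=0, L[0]='m', prepend. Next row=LF[0]=8
  step 3: row=8, L[8]='i', prepend. Next row=LF[8]=4
  step 4: row=4, L[4]='m', prepend. Next row=LF[4]=10
  step 5: row=10, L[10]='i', prepend. Next row=LF[10]=5
  step 6: row=5, L[5]='j', prepend. Next row=LF[5]=7
  step 7: row=7, L[7]='i', prepend. Next row=LF[7]=3
  step 8: row=3, L[3]='j', prepend. Next row=LF[3]=6
  step 9: row=6, L[6]='h', prepend. Next row=LF[6]=1
  step 10: row=1, L[1]='i', prepend. Next row=LF[1]=2
  step 11: row=2, L[2]='m', prepend. Next row=LF[2]=9
Reversed output: mihjijimim$

Answer: mihjijimim$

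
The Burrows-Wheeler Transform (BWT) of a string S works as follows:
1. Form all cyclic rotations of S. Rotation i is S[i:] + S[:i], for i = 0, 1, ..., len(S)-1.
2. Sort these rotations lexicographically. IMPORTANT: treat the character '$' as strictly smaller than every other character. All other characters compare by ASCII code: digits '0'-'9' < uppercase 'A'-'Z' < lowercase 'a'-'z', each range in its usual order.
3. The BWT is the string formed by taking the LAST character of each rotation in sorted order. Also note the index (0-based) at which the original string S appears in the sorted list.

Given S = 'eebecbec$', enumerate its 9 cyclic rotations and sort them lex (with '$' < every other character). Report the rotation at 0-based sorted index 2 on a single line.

Answer: becbec$ee

Derivation:
All 9 rotations (rotation i = S[i:]+S[:i]):
  rot[0] = eebecbec$
  rot[1] = ebecbec$e
  rot[2] = becbec$ee
  rot[3] = ecbec$eeb
  rot[4] = cbec$eebe
  rot[5] = bec$eebec
  rot[6] = ec$eebecb
  rot[7] = c$eebecbe
  rot[8] = $eebecbec
Sorted (with $ < everything):
  sorted[0] = $eebecbec
  sorted[1] = bec$eebec
  sorted[2] = becbec$ee
  sorted[3] = c$eebecbe
  sorted[4] = cbec$eebe
  sorted[5] = ebecbec$e
  sorted[6] = ec$eebecb
  sorted[7] = ecbec$eeb
  sorted[8] = eebecbec$
sorted[2] = becbec$ee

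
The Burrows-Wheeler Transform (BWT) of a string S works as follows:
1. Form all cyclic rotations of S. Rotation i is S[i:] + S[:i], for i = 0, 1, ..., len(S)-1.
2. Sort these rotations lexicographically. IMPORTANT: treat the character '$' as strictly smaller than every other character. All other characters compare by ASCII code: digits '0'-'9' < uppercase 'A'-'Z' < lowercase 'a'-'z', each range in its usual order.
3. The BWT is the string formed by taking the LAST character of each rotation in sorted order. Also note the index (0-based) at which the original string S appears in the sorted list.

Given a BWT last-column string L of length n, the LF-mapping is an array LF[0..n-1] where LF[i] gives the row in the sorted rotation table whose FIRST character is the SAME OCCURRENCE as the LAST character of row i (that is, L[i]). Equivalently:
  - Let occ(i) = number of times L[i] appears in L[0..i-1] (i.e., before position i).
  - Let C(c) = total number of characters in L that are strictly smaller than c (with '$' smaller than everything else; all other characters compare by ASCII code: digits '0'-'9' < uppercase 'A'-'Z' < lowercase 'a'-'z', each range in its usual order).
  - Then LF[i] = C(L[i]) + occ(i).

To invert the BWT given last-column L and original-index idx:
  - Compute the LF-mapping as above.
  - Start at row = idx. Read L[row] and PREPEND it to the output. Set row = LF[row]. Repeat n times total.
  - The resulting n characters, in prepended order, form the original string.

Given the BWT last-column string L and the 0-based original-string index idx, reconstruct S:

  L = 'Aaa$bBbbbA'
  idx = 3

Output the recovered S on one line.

LF mapping: 1 4 5 0 6 3 7 8 9 2
Walk LF starting at row 3, prepending L[row]:
  step 1: row=3, L[3]='$', prepend. Next row=LF[3]=0
  step 2: row=0, L[0]='A', prepend. Next row=LF[0]=1
  step 3: row=1, L[1]='a', prepend. Next row=LF[1]=4
  step 4: row=4, L[4]='b', prepend. Next row=LF[4]=6
  step 5: row=6, L[6]='b', prepend. Next row=LF[6]=7
  step 6: row=7, L[7]='b', prepend. Next row=LF[7]=8
  step 7: row=8, L[8]='b', prepend. Next row=LF[8]=9
  step 8: row=9, L[9]='A', prepend. Next row=LF[9]=2
  step 9: row=2, L[2]='a', prepend. Next row=LF[2]=5
  step 10: row=5, L[5]='B', prepend. Next row=LF[5]=3
Reversed output: BaAbbbbaA$

Answer: BaAbbbbaA$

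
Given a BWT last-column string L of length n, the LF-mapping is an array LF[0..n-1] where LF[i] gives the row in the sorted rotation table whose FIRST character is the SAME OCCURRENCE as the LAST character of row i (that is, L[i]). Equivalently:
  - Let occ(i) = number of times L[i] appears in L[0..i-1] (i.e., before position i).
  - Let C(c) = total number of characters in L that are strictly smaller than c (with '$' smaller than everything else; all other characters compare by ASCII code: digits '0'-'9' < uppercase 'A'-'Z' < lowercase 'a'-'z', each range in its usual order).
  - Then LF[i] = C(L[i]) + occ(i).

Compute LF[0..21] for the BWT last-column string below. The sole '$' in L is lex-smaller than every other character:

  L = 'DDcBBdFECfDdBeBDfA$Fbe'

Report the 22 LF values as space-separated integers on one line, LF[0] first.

Char counts: '$':1, 'A':1, 'B':4, 'C':1, 'D':4, 'E':1, 'F':2, 'b':1, 'c':1, 'd':2, 'e':2, 'f':2
C (first-col start): C('$')=0, C('A')=1, C('B')=2, C('C')=6, C('D')=7, C('E')=11, C('F')=12, C('b')=14, C('c')=15, C('d')=16, C('e')=18, C('f')=20
L[0]='D': occ=0, LF[0]=C('D')+0=7+0=7
L[1]='D': occ=1, LF[1]=C('D')+1=7+1=8
L[2]='c': occ=0, LF[2]=C('c')+0=15+0=15
L[3]='B': occ=0, LF[3]=C('B')+0=2+0=2
L[4]='B': occ=1, LF[4]=C('B')+1=2+1=3
L[5]='d': occ=0, LF[5]=C('d')+0=16+0=16
L[6]='F': occ=0, LF[6]=C('F')+0=12+0=12
L[7]='E': occ=0, LF[7]=C('E')+0=11+0=11
L[8]='C': occ=0, LF[8]=C('C')+0=6+0=6
L[9]='f': occ=0, LF[9]=C('f')+0=20+0=20
L[10]='D': occ=2, LF[10]=C('D')+2=7+2=9
L[11]='d': occ=1, LF[11]=C('d')+1=16+1=17
L[12]='B': occ=2, LF[12]=C('B')+2=2+2=4
L[13]='e': occ=0, LF[13]=C('e')+0=18+0=18
L[14]='B': occ=3, LF[14]=C('B')+3=2+3=5
L[15]='D': occ=3, LF[15]=C('D')+3=7+3=10
L[16]='f': occ=1, LF[16]=C('f')+1=20+1=21
L[17]='A': occ=0, LF[17]=C('A')+0=1+0=1
L[18]='$': occ=0, LF[18]=C('$')+0=0+0=0
L[19]='F': occ=1, LF[19]=C('F')+1=12+1=13
L[20]='b': occ=0, LF[20]=C('b')+0=14+0=14
L[21]='e': occ=1, LF[21]=C('e')+1=18+1=19

Answer: 7 8 15 2 3 16 12 11 6 20 9 17 4 18 5 10 21 1 0 13 14 19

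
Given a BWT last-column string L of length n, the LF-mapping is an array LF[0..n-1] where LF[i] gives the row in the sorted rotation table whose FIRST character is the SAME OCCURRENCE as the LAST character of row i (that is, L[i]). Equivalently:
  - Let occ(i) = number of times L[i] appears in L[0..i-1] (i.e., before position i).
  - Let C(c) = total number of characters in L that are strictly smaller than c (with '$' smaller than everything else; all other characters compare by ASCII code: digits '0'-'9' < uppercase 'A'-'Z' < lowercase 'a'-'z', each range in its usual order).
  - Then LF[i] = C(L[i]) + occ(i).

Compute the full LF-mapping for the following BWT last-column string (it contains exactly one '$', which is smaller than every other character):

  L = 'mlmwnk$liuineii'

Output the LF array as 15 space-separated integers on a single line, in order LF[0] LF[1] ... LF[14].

Answer: 9 7 10 14 11 6 0 8 2 13 3 12 1 4 5

Derivation:
Char counts: '$':1, 'e':1, 'i':4, 'k':1, 'l':2, 'm':2, 'n':2, 'u':1, 'w':1
C (first-col start): C('$')=0, C('e')=1, C('i')=2, C('k')=6, C('l')=7, C('m')=9, C('n')=11, C('u')=13, C('w')=14
L[0]='m': occ=0, LF[0]=C('m')+0=9+0=9
L[1]='l': occ=0, LF[1]=C('l')+0=7+0=7
L[2]='m': occ=1, LF[2]=C('m')+1=9+1=10
L[3]='w': occ=0, LF[3]=C('w')+0=14+0=14
L[4]='n': occ=0, LF[4]=C('n')+0=11+0=11
L[5]='k': occ=0, LF[5]=C('k')+0=6+0=6
L[6]='$': occ=0, LF[6]=C('$')+0=0+0=0
L[7]='l': occ=1, LF[7]=C('l')+1=7+1=8
L[8]='i': occ=0, LF[8]=C('i')+0=2+0=2
L[9]='u': occ=0, LF[9]=C('u')+0=13+0=13
L[10]='i': occ=1, LF[10]=C('i')+1=2+1=3
L[11]='n': occ=1, LF[11]=C('n')+1=11+1=12
L[12]='e': occ=0, LF[12]=C('e')+0=1+0=1
L[13]='i': occ=2, LF[13]=C('i')+2=2+2=4
L[14]='i': occ=3, LF[14]=C('i')+3=2+3=5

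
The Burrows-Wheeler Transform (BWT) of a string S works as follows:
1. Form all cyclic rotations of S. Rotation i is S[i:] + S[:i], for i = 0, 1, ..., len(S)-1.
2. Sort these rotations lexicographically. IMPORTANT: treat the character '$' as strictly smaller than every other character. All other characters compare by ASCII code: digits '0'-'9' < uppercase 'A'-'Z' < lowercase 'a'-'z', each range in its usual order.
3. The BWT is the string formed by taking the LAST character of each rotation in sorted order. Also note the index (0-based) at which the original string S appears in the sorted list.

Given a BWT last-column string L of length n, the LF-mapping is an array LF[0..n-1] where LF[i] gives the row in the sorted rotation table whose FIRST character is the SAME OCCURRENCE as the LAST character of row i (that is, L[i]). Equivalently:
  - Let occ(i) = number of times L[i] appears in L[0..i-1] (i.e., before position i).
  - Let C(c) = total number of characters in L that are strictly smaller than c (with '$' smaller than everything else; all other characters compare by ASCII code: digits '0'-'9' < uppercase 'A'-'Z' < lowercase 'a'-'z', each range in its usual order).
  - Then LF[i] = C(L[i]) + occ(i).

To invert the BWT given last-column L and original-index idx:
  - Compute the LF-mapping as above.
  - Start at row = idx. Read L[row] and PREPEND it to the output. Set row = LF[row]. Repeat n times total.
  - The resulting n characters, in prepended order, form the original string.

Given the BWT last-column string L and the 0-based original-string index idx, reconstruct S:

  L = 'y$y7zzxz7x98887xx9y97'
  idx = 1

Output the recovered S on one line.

Answer: 77xy799z8x8x9yz7z8xy$

Derivation:
LF mapping: 15 0 16 1 18 19 11 20 2 12 8 5 6 7 3 13 14 9 17 10 4
Walk LF starting at row 1, prepending L[row]:
  step 1: row=1, L[1]='$', prepend. Next row=LF[1]=0
  step 2: row=0, L[0]='y', prepend. Next row=LF[0]=15
  step 3: row=15, L[15]='x', prepend. Next row=LF[15]=13
  step 4: row=13, L[13]='8', prepend. Next row=LF[13]=7
  step 5: row=7, L[7]='z', prepend. Next row=LF[7]=20
  step 6: row=20, L[20]='7', prepend. Next row=LF[20]=4
  step 7: row=4, L[4]='z', prepend. Next row=LF[4]=18
  step 8: row=18, L[18]='y', prepend. Next row=LF[18]=17
  step 9: row=17, L[17]='9', prepend. Next row=LF[17]=9
  step 10: row=9, L[9]='x', prepend. Next row=LF[9]=12
  step 11: row=12, L[12]='8', prepend. Next row=LF[12]=6
  step 12: row=6, L[6]='x', prepend. Next row=LF[6]=11
  step 13: row=11, L[11]='8', prepend. Next row=LF[11]=5
  step 14: row=5, L[5]='z', prepend. Next row=LF[5]=19
  step 15: row=19, L[19]='9', prepend. Next row=LF[19]=10
  step 16: row=10, L[10]='9', prepend. Next row=LF[10]=8
  step 17: row=8, L[8]='7', prepend. Next row=LF[8]=2
  step 18: row=2, L[2]='y', prepend. Next row=LF[2]=16
  step 19: row=16, L[16]='x', prepend. Next row=LF[16]=14
  step 20: row=14, L[14]='7', prepend. Next row=LF[14]=3
  step 21: row=3, L[3]='7', prepend. Next row=LF[3]=1
Reversed output: 77xy799z8x8x9yz7z8xy$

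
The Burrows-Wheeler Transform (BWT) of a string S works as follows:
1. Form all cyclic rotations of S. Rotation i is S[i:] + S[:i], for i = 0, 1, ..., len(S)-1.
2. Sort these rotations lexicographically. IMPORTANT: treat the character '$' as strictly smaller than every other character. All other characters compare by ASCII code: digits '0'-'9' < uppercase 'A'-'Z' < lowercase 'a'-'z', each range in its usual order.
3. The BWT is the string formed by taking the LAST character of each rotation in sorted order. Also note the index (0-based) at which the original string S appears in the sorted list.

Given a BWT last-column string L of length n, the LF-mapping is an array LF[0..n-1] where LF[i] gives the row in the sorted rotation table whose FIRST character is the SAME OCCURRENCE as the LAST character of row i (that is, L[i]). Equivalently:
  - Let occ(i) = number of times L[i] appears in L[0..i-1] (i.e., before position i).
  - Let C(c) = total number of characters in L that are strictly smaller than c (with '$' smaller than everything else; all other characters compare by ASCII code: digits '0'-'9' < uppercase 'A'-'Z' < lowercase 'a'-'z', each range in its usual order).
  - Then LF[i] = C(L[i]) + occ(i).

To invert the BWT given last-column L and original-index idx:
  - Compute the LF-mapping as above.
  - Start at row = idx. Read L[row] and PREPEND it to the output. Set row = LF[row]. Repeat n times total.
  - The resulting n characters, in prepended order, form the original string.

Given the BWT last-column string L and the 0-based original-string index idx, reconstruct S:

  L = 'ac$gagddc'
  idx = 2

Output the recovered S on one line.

LF mapping: 1 3 0 7 2 8 5 6 4
Walk LF starting at row 2, prepending L[row]:
  step 1: row=2, L[2]='$', prepend. Next row=LF[2]=0
  step 2: row=0, L[0]='a', prepend. Next row=LF[0]=1
  step 3: row=1, L[1]='c', prepend. Next row=LF[1]=3
  step 4: row=3, L[3]='g', prepend. Next row=LF[3]=7
  step 5: row=7, L[7]='d', prepend. Next row=LF[7]=6
  step 6: row=6, L[6]='d', prepend. Next row=LF[6]=5
  step 7: row=5, L[5]='g', prepend. Next row=LF[5]=8
  step 8: row=8, L[8]='c', prepend. Next row=LF[8]=4
  step 9: row=4, L[4]='a', prepend. Next row=LF[4]=2
Reversed output: acgddgca$

Answer: acgddgca$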